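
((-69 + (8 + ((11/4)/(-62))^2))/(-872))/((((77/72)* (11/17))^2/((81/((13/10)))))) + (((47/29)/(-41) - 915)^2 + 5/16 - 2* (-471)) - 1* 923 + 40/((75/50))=55510263057955705193012387/66292592792371209264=837352.42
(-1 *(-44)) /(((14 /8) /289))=50864 /7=7266.29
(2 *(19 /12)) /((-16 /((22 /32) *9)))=-627 /512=-1.22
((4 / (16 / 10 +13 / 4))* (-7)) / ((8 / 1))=-0.72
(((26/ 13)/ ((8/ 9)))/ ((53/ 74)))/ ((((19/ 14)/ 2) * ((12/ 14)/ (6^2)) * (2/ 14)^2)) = 9594396/ 1007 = 9527.70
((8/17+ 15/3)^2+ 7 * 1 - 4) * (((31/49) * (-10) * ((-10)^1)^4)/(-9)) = 9833200000/42483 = 231462.00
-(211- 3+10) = -218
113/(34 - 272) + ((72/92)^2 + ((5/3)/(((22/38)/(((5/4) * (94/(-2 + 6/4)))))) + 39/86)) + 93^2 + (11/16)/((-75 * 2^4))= 7973.08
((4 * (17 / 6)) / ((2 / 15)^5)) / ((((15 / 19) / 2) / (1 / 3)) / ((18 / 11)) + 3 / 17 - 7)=-463303125 / 10508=-44090.51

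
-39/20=-1.95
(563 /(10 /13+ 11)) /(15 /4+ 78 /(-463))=13554788 /1014849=13.36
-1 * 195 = -195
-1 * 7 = -7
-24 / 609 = -8 / 203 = -0.04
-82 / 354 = -41 / 177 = -0.23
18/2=9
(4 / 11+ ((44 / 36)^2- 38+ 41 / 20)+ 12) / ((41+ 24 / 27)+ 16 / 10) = -393689 / 774972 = -0.51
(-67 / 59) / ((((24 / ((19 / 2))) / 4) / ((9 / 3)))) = -1273 / 236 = -5.39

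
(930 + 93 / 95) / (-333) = -9827 / 3515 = -2.80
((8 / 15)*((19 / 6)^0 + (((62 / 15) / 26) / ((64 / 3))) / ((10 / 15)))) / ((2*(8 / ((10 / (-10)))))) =-0.03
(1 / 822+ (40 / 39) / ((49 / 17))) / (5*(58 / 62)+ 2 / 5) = 9659445 / 137361406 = 0.07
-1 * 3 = -3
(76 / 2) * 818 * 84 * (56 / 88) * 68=1242862656 / 11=112987514.18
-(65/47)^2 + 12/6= 193/2209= 0.09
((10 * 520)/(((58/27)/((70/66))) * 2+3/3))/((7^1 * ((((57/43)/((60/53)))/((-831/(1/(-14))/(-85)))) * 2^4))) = -680589000/633403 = -1074.50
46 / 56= 23 / 28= 0.82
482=482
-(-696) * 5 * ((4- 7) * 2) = -20880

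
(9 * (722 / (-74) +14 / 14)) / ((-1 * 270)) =0.29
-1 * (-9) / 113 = 9 / 113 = 0.08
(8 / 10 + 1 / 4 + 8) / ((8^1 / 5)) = 181 / 32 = 5.66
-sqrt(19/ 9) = -sqrt(19)/ 3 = -1.45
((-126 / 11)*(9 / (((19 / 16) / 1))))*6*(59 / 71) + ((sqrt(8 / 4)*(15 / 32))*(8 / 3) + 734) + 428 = 730.92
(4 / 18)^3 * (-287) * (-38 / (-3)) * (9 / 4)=-21812 / 243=-89.76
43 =43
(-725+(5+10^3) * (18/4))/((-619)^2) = 7595/766322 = 0.01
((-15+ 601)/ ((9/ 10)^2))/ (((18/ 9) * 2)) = 14650/ 81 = 180.86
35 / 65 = 7 / 13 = 0.54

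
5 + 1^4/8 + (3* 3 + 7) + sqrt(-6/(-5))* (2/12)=sqrt(30)/30 + 169/8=21.31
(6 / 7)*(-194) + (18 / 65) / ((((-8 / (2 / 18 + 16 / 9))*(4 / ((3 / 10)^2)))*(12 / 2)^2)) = -484224119 / 2912000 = -166.29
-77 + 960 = 883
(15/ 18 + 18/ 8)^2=1369/ 144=9.51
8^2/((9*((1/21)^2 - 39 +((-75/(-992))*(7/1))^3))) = -0.18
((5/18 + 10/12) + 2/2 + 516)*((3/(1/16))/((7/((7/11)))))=74608/33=2260.85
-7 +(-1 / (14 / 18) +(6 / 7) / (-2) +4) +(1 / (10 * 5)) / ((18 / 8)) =-7411 / 1575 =-4.71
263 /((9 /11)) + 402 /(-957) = 921661 /2871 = 321.02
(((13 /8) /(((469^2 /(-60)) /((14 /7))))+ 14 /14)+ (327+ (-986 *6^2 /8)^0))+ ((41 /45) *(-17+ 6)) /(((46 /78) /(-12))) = 13480727382 /25295515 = 532.93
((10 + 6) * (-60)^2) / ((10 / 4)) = 23040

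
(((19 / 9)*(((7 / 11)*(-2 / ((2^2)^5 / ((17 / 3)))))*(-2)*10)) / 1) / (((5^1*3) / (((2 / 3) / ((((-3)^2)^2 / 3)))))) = 2261 / 4618944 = 0.00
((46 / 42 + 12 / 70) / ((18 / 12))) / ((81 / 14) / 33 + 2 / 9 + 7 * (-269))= -5852 / 13046435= -0.00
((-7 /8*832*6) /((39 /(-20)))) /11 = 2240 /11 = 203.64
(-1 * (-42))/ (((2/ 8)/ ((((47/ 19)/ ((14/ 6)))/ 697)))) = 3384/ 13243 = 0.26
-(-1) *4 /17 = 4 /17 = 0.24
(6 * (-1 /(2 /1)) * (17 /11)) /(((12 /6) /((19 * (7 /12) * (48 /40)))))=-6783 /220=-30.83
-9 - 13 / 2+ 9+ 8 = 3 / 2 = 1.50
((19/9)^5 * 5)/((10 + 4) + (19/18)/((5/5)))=24760990/1778031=13.93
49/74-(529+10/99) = -3871343/7326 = -528.44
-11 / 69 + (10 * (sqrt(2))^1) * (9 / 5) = -11 / 69 + 18 * sqrt(2) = 25.30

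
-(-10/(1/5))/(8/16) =100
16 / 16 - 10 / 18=0.44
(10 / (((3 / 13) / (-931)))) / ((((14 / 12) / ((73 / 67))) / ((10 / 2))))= -12621700 / 67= -188383.58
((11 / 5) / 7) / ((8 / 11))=121 / 280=0.43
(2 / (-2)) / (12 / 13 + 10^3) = -13 / 13012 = -0.00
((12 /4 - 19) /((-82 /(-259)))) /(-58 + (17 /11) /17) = 3256 /3731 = 0.87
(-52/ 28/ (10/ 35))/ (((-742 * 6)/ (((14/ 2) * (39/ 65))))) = 13/ 2120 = 0.01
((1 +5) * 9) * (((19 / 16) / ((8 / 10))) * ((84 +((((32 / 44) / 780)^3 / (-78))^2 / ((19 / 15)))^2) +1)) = 2993157678081038048571101319688502223868798828381 / 439312215106493372568628561999917767062500000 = 6813.28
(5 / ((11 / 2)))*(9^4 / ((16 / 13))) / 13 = 32805 / 88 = 372.78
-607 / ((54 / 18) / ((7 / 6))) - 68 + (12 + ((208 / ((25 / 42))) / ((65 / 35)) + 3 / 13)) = -606439 / 5850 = -103.66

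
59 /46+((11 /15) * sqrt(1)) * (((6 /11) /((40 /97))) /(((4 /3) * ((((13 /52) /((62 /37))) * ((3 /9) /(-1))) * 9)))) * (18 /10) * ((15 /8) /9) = 229117 /340400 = 0.67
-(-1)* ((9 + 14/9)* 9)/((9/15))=475/3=158.33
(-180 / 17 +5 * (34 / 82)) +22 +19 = 22642 / 697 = 32.48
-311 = -311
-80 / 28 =-20 / 7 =-2.86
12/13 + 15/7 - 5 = -176/91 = -1.93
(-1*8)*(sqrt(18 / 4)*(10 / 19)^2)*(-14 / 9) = 5600*sqrt(2) / 1083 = 7.31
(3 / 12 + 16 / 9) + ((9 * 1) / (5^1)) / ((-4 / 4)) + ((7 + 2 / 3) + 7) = 2681 / 180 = 14.89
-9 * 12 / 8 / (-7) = 27 / 14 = 1.93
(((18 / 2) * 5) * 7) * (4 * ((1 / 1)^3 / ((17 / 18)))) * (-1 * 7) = -158760 / 17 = -9338.82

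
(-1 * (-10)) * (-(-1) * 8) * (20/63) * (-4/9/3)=-6400/1701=-3.76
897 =897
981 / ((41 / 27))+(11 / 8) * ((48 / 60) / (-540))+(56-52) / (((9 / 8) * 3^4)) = 3862054823 / 5977800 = 646.07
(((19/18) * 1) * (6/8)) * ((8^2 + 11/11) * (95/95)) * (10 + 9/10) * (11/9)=296153/432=685.54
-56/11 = -5.09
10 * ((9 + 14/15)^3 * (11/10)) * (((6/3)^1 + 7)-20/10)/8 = 254712073/27000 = 9433.78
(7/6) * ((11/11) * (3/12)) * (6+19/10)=553/240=2.30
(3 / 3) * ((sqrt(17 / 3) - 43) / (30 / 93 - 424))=0.10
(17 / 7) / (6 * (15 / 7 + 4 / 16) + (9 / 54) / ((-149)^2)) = 1132251 / 6693605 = 0.17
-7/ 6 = -1.17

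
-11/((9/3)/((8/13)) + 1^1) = -88/47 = -1.87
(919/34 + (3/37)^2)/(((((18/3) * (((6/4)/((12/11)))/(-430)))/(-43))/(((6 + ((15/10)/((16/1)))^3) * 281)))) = 214277899148418925/2097176576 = 102174467.14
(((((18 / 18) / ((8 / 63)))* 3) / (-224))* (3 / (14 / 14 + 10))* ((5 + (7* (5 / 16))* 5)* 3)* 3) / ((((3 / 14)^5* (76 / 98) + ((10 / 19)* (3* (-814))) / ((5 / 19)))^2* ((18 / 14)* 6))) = -726376911021279 / 32396188959801538124000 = -0.00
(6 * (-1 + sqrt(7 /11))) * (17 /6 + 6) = -53 + 53 * sqrt(77) /11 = -10.72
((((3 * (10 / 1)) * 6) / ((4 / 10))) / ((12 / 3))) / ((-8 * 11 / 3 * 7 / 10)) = -3375 / 616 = -5.48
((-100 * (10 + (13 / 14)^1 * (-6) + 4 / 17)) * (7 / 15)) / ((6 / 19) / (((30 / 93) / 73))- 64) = -351500 / 12053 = -29.16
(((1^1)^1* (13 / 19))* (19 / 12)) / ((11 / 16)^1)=52 / 33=1.58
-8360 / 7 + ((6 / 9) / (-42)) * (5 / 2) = -150485 / 126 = -1194.33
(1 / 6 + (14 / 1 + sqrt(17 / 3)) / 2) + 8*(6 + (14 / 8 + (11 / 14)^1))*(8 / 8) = sqrt(51) / 6 + 3169 / 42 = 76.64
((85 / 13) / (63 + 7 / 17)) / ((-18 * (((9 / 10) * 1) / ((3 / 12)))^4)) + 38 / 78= 12899807467 / 26480405952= 0.49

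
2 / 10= 1 / 5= 0.20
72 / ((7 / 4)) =288 / 7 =41.14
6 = 6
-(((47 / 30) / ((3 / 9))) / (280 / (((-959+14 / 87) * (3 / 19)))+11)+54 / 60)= -770761 / 545235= -1.41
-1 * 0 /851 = 0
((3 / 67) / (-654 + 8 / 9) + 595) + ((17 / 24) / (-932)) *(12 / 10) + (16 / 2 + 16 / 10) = 2219155501111 / 3670458320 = 604.60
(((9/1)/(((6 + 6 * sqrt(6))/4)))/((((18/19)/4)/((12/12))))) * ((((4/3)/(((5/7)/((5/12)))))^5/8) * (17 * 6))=-5428661/295245 + 5428661 * sqrt(6)/295245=26.65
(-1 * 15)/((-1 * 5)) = 3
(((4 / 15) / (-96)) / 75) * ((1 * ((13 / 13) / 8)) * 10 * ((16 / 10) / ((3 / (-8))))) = 2 / 10125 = 0.00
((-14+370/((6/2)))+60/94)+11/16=249647/2256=110.66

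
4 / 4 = 1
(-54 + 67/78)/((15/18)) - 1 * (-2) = -803/13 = -61.77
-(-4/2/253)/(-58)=-1/7337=-0.00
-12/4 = -3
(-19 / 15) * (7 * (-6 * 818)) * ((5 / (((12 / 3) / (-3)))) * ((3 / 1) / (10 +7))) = -489573 / 17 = -28798.41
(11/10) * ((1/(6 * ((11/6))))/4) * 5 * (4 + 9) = 13/8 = 1.62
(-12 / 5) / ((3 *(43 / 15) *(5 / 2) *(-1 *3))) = 8 / 215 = 0.04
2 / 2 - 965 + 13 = -951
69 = 69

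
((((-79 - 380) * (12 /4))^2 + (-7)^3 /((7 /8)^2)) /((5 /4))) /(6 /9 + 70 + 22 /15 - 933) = -22748172 /12913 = -1761.65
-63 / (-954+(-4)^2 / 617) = 5553 / 84086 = 0.07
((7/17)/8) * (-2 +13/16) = -133/2176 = -0.06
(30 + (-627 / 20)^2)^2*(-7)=-1148906546487 / 160000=-7180665.92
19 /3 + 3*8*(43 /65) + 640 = 129131 /195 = 662.21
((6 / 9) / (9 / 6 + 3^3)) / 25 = 4 / 4275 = 0.00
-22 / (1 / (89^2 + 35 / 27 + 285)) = -4875134 / 27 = -180560.52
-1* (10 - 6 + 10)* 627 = -8778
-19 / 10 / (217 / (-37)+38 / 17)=11951 / 22830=0.52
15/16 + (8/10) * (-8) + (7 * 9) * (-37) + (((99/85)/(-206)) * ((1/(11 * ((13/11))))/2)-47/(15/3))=-4271909843/1821040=-2345.86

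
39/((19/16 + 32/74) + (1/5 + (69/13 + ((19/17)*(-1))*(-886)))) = 8504080/217478309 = 0.04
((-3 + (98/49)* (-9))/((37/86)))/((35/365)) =-509.03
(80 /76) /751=20 /14269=0.00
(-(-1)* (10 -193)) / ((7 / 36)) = -941.14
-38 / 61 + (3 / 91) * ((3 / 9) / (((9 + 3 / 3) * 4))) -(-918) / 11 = 202311871 / 2442440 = 82.83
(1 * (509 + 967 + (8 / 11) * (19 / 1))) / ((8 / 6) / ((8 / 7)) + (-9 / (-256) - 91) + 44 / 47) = -591541248 / 35283193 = -16.77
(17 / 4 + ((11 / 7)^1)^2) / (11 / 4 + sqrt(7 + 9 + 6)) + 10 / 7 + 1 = 394 / 343 + 1756 * sqrt(22) / 3773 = 3.33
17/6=2.83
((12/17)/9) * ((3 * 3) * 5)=60/17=3.53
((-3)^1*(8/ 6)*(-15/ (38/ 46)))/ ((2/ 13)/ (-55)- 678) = -0.11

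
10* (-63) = -630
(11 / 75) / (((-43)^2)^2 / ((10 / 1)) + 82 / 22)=242 / 564108315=0.00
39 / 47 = 0.83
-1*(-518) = 518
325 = 325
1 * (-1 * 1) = -1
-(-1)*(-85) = -85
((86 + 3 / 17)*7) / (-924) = -1465 / 2244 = -0.65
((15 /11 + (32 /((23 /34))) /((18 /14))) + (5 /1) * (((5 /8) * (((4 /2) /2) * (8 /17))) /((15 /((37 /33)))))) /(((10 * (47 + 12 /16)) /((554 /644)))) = 136767088 /1983900765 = 0.07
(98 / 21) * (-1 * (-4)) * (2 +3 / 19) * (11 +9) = 45920 / 57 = 805.61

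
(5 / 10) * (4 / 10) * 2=2 / 5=0.40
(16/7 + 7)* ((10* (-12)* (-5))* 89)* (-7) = -3471000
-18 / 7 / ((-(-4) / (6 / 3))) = -9 / 7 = -1.29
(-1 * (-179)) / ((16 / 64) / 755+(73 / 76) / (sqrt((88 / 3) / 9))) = -17173145440 / 82016875307+3396523603800 * sqrt(66) / 82016875307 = 336.23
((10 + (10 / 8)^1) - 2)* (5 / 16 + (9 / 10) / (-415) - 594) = -729288389 / 132800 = -5491.63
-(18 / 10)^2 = -81 / 25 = -3.24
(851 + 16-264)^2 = 363609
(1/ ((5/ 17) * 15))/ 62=17/ 4650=0.00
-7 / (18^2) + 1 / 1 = 317 / 324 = 0.98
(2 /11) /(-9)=-2 /99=-0.02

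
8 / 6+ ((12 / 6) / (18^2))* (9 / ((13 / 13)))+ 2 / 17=1.51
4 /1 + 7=11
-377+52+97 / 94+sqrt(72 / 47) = -30453 / 94+6 * sqrt(94) / 47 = -322.73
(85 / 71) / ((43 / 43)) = 85 / 71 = 1.20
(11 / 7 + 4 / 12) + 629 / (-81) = -3323 / 567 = -5.86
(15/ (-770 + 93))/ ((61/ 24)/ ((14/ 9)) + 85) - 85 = -558360815/ 6568931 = -85.00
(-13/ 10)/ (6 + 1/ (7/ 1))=-91/ 430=-0.21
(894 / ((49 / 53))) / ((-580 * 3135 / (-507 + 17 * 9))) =1397769 / 7424725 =0.19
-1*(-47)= 47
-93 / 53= -1.75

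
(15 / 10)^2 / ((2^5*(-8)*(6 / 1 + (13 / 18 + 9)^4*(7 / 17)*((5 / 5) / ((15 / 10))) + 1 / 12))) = -3011499 / 842434403456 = -0.00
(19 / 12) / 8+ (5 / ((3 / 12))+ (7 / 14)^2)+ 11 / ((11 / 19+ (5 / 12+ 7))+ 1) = 4266881 / 196896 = 21.67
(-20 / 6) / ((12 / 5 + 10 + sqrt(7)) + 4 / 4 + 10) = -975 / 6757 + 125 * sqrt(7) / 20271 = -0.13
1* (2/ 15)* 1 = 2/ 15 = 0.13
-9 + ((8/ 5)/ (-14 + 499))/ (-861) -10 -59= -162858158/ 2087925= -78.00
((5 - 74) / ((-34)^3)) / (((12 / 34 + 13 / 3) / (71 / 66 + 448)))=2045091 / 12156496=0.17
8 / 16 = 1 / 2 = 0.50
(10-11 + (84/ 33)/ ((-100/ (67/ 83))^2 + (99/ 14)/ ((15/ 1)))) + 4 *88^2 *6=9859037092321925/ 53046929507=185855.00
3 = 3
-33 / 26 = -1.27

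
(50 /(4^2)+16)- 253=-1871 /8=-233.88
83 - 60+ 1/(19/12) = 449/19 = 23.63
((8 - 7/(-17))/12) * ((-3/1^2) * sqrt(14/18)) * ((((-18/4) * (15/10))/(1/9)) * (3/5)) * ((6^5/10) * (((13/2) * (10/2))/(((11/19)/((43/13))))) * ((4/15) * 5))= 418106286 * sqrt(7)/85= 13014179.46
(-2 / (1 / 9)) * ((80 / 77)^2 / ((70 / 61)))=-702720 / 41503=-16.93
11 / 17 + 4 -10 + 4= -23 / 17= -1.35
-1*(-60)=60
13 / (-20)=-13 / 20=-0.65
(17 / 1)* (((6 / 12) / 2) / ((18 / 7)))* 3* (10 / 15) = 119 / 36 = 3.31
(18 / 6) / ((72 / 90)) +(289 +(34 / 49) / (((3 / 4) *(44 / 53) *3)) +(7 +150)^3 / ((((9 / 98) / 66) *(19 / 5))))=269828552287571 / 368676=731885320.14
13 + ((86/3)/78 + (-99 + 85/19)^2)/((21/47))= 2535703238/126711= 20011.71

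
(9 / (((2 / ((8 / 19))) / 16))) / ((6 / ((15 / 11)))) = 1440 / 209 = 6.89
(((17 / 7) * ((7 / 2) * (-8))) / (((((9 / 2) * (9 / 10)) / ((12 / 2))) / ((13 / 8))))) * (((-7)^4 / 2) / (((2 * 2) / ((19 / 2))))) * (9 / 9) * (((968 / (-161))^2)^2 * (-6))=9216951719106560 / 2518569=3659598652.69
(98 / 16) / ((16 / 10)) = 245 / 64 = 3.83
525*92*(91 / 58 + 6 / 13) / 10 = 3697365 / 377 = 9807.33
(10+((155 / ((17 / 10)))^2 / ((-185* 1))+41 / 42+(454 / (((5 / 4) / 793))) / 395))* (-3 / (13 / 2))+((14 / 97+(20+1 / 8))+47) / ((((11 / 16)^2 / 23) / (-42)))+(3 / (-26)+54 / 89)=-137803.31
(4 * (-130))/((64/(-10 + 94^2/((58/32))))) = -4585295/116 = -39528.41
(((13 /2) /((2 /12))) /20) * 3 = 117 /20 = 5.85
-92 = -92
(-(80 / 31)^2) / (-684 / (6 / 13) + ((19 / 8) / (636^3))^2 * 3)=1807221492433331159040 / 402163822494771109831723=0.00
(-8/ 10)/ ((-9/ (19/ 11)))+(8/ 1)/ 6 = 1.49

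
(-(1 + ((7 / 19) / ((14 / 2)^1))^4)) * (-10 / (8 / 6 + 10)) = 114990 / 130321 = 0.88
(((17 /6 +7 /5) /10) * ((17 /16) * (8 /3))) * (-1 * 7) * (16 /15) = -8.96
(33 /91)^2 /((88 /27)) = 0.04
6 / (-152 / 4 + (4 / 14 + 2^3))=-21 / 104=-0.20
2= 2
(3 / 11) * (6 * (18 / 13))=324 / 143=2.27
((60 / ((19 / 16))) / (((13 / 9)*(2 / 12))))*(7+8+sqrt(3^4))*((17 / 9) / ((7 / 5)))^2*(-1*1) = -110976000 / 12103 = -9169.30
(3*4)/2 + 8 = 14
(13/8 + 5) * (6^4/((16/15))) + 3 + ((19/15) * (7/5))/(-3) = 14493211/1800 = 8051.78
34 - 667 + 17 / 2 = -1249 / 2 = -624.50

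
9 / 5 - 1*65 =-316 / 5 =-63.20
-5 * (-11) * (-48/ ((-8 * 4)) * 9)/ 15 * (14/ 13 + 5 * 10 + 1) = 2577.81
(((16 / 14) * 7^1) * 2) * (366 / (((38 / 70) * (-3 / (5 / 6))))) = -170800 / 57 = -2996.49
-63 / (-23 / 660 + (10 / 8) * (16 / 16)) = -20790 / 401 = -51.85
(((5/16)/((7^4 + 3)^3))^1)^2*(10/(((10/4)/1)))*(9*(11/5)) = 495/12353407110454601580544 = 0.00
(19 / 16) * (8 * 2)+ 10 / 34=328 / 17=19.29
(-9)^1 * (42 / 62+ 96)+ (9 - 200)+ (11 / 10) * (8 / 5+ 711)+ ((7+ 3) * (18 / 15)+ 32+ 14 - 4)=-346017 / 1550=-223.24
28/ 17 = 1.65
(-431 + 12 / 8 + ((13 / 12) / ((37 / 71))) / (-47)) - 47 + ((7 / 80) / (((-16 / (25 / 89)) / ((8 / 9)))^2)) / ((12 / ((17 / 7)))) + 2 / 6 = -408061065614641 / 856891498752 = -476.21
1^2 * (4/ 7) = 4/ 7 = 0.57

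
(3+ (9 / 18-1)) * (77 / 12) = 385 / 24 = 16.04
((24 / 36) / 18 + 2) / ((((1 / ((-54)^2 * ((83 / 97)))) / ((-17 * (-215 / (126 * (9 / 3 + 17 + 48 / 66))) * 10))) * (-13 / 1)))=-917679125 / 167713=-5471.72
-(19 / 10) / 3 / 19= -1 / 30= -0.03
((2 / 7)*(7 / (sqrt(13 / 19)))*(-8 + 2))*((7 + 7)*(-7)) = 1176*sqrt(247) / 13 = 1421.71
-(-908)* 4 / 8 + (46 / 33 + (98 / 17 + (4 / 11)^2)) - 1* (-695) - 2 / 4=14264771 / 12342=1155.79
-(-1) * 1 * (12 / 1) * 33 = 396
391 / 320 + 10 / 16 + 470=471.85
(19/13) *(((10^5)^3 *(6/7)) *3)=342000000000000000/91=3758241758241758.24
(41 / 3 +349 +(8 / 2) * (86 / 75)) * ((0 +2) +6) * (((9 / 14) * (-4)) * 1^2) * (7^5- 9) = -22208837376 / 175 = -126907642.15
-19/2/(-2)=19/4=4.75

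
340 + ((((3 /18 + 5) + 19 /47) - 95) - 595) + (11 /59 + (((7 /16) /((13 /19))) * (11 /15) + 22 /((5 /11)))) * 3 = -1706672351 /8651760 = -197.26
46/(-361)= -46/361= -0.13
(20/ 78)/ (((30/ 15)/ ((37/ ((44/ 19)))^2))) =2471045/ 75504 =32.73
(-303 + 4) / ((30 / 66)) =-3289 / 5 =-657.80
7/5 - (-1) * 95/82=1049/410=2.56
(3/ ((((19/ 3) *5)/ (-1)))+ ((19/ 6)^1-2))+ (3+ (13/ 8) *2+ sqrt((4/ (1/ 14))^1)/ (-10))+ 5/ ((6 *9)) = 76073/ 10260-sqrt(14)/ 5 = 6.67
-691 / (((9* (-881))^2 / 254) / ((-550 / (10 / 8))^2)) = -33979510400 / 62869041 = -540.48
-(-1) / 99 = 1 / 99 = 0.01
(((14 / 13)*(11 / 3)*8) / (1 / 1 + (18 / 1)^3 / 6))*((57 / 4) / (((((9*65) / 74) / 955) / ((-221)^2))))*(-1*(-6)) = 6829661872 / 417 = 16378086.02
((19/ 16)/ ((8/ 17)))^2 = 104329/ 16384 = 6.37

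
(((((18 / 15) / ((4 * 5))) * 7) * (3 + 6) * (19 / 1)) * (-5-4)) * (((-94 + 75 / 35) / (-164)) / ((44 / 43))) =-127655433 / 360800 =-353.81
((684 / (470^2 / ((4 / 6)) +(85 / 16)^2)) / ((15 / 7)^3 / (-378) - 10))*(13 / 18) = -86754304 / 583468051375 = -0.00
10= 10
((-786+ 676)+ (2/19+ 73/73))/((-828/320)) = 165520/3933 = 42.08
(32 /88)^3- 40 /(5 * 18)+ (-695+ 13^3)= 17987710 /11979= 1501.60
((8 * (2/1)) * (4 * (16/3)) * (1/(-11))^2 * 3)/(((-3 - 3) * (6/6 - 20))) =512/6897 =0.07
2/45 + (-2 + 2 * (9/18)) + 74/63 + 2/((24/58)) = 1061/210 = 5.05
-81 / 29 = -2.79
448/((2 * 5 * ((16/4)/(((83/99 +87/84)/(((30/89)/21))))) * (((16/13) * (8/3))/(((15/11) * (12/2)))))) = 25244583/7744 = 3259.89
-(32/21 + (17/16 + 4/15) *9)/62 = -22657/104160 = -0.22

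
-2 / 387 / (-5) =2 / 1935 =0.00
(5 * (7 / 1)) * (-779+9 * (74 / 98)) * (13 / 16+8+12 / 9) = -46067765 / 168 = -274212.89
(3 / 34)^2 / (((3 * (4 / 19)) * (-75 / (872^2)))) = -902956 / 7225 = -124.98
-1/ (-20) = 1/ 20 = 0.05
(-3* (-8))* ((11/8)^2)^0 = 24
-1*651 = -651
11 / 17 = 0.65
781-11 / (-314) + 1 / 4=490647 / 628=781.29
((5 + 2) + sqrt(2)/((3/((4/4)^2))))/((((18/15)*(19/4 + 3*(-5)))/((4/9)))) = -280/1107 - 40*sqrt(2)/3321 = -0.27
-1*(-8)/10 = 4/5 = 0.80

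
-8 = -8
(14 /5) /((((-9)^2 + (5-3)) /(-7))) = -98 /415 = -0.24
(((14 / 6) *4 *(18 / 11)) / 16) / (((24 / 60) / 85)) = 8925 / 44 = 202.84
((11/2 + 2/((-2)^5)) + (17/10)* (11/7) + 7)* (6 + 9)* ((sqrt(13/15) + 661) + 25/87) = 8461* sqrt(195)/560 + 121694563/812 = 150081.14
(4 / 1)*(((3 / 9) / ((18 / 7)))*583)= 8162 / 27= 302.30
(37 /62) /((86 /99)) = 3663 /5332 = 0.69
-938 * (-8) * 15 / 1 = 112560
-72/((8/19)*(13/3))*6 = -3078/13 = -236.77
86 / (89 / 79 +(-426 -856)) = -0.07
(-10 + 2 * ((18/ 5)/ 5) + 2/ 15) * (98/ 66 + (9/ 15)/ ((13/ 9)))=-2576032/ 160875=-16.01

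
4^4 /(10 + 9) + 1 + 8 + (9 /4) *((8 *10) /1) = 3847 /19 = 202.47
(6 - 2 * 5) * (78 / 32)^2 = -1521 / 64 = -23.77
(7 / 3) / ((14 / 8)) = 4 / 3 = 1.33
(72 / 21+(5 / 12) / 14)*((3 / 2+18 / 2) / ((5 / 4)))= 581 / 20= 29.05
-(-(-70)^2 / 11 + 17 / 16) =78213 / 176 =444.39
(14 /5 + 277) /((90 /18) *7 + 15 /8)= 11192 /1475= 7.59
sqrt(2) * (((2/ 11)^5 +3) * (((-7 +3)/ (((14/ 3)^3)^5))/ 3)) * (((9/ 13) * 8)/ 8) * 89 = -1851158159888265 * sqrt(2)/ 81426791412463953584128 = -0.00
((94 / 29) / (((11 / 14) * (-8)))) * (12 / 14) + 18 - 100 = -26299 / 319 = -82.44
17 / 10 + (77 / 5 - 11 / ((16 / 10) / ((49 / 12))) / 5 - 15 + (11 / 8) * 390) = 532.74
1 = 1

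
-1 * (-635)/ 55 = 127/ 11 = 11.55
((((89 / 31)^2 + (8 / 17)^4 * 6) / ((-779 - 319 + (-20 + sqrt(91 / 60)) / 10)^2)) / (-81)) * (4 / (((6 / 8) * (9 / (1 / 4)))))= -39795683354976410456000 / 3084038791347141796907042381169 - 241185956704000000 * sqrt(1365) / 3084038791347141796907042381169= -0.00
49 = 49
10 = 10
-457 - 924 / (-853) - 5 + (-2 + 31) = -368425 / 853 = -431.92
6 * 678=4068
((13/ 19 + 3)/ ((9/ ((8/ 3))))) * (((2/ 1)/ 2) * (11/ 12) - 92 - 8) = -166460/ 1539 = -108.16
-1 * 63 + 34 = -29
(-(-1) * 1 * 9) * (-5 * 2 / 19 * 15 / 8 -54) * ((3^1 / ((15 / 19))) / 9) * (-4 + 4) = 0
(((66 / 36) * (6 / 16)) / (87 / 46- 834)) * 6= -253 / 51036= -0.00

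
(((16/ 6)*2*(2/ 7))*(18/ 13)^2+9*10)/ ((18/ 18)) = 109926/ 1183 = 92.92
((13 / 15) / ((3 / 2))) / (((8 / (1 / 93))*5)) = 13 / 83700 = 0.00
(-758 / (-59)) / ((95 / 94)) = 71252 / 5605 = 12.71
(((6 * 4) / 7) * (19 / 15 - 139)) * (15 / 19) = -49584 / 133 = -372.81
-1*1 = -1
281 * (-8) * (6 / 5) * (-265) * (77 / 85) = 55044528 / 85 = 647582.68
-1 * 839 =-839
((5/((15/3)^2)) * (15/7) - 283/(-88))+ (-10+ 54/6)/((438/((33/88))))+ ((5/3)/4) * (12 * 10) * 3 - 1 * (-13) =14987261/89936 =166.64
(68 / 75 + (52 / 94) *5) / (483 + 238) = 12946 / 2541525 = 0.01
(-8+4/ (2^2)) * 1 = -7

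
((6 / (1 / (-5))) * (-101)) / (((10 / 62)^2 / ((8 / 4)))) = 1164732 / 5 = 232946.40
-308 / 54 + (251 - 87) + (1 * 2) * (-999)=-49672 / 27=-1839.70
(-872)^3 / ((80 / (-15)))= 124322784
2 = 2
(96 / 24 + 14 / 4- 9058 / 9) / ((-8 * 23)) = 5.43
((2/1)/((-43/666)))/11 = -1332/473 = -2.82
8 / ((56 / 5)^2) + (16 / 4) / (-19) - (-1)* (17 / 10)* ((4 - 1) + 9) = 754231 / 37240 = 20.25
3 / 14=0.21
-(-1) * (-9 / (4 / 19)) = -171 / 4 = -42.75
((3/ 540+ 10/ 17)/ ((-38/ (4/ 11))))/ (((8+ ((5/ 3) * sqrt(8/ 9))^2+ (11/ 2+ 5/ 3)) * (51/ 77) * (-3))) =12719/ 78438935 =0.00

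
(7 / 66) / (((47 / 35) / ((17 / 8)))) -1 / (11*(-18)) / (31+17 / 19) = 3789557 / 22557744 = 0.17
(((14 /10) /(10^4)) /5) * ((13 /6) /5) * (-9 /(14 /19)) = -741 /5000000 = -0.00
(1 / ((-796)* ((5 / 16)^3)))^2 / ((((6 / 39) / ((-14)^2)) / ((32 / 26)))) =1644167168 / 618765625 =2.66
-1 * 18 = -18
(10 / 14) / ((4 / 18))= 45 / 14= 3.21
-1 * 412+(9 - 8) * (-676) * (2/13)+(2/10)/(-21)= -54181/105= -516.01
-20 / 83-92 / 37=-8376 / 3071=-2.73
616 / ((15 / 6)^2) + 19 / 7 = 101.27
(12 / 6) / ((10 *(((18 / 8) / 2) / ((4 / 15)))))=32 / 675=0.05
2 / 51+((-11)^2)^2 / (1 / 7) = 5226839 / 51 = 102487.04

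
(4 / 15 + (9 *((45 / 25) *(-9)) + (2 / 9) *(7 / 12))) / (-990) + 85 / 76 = 292093 / 230850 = 1.27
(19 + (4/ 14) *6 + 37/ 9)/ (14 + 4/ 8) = 3128/ 1827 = 1.71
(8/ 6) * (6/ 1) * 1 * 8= 64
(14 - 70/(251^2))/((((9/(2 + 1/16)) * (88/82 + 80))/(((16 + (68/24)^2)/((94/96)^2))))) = 344059583560/346948838037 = 0.99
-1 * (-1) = 1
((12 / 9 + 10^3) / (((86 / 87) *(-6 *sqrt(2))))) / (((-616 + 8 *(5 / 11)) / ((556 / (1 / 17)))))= 566101547 *sqrt(2) / 434472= 1842.67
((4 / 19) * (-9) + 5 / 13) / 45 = -373 / 11115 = -0.03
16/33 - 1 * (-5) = 181/33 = 5.48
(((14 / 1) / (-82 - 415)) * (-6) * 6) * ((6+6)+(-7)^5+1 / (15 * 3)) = -6046192 / 355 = -17031.53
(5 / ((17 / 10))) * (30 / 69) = 500 / 391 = 1.28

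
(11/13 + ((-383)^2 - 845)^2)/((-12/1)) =-92172046793/52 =-1772539361.40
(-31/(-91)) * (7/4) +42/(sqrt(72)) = 31/52 +7 * sqrt(2)/2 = 5.55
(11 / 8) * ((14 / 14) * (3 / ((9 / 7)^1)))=77 / 24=3.21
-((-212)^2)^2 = -2019963136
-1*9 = -9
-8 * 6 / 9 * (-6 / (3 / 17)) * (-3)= -544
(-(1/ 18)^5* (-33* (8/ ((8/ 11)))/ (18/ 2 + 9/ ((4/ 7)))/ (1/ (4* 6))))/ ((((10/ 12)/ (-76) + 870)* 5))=152/ 3549336975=0.00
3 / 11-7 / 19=-20 / 209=-0.10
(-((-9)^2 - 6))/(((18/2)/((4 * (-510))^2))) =-34680000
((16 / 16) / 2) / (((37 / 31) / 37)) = 31 / 2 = 15.50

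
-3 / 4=-0.75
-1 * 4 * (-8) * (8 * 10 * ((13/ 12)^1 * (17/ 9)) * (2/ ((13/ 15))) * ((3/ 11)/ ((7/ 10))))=1088000/ 231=4709.96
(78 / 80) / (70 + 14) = 13 / 1120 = 0.01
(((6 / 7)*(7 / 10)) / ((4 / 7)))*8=42 / 5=8.40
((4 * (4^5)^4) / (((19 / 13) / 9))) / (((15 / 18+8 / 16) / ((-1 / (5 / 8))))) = -3087428650795008 / 95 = -32499248955736.93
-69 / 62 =-1.11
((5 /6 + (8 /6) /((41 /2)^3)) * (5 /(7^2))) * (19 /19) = 1723345 /20262774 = 0.09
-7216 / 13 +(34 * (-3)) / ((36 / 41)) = -52357 / 78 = -671.24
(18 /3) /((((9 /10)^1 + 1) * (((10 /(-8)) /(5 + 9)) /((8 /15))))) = -1792 /95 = -18.86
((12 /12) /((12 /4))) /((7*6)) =1 /126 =0.01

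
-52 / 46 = -26 / 23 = -1.13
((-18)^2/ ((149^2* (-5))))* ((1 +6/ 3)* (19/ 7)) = -18468/ 777035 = -0.02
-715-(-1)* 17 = -698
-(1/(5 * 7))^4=-0.00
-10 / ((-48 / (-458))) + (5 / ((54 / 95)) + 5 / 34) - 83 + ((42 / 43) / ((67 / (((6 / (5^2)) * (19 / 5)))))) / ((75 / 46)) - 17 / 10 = -2829315115099 / 16529737500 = -171.17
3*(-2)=-6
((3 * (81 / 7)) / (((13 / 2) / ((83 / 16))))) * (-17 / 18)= -26.17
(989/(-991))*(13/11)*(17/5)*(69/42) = -5027087/763070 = -6.59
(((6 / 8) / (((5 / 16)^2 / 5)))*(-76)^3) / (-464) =5267712 / 145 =36329.05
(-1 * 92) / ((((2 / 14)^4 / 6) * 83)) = -1325352 / 83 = -15968.10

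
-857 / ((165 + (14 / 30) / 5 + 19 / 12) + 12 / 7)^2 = -0.03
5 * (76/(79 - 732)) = -380/653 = -0.58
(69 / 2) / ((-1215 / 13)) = -299 / 810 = -0.37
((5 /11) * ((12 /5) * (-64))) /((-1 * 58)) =384 /319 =1.20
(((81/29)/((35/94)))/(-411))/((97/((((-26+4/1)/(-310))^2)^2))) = -37158858/7785475392209375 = -0.00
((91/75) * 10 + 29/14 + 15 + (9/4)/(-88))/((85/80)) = 63439/2310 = 27.46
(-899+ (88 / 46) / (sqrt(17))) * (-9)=8086.82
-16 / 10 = -8 / 5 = -1.60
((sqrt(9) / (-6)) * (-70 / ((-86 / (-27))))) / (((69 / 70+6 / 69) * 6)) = 253575 / 148522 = 1.71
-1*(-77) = 77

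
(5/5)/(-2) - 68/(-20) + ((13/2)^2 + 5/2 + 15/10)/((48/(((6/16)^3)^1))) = 2.95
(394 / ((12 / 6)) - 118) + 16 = 95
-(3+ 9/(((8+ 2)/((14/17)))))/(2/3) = -477/85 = -5.61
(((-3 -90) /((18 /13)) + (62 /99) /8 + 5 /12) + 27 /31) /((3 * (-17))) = 403885 /313038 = 1.29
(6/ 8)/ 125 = 3/ 500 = 0.01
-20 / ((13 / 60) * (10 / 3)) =-360 / 13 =-27.69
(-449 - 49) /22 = -249 /11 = -22.64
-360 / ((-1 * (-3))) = -120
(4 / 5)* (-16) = -64 / 5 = -12.80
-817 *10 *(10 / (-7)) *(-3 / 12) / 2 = -20425 / 14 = -1458.93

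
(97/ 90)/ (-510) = -97/ 45900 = -0.00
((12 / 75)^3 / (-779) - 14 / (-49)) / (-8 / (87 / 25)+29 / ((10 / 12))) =1058933637 / 120460178125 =0.01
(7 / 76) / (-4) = -7 / 304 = -0.02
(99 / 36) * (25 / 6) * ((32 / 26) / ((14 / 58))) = 15950 / 273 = 58.42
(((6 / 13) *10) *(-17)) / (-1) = 1020 / 13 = 78.46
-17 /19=-0.89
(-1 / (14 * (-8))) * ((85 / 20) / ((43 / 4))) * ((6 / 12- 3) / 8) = -0.00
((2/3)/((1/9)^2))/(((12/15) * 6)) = 45/4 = 11.25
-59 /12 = -4.92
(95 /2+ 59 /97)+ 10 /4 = 4909 /97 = 50.61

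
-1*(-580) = 580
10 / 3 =3.33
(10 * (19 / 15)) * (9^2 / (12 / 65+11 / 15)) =200070 / 179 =1117.71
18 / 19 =0.95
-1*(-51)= 51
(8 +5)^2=169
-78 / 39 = -2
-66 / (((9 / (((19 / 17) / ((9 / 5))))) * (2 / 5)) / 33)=-57475 / 153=-375.65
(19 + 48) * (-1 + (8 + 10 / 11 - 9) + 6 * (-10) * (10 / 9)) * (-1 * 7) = 1048684 / 33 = 31778.30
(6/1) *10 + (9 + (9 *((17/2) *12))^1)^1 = 987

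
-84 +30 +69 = 15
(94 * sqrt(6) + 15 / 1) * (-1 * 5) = -470 * sqrt(6)-75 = -1226.26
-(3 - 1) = -2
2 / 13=0.15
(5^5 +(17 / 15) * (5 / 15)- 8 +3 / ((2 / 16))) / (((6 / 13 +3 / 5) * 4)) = 918853 / 1242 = 739.82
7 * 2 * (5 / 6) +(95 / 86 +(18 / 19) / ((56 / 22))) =225503 / 17157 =13.14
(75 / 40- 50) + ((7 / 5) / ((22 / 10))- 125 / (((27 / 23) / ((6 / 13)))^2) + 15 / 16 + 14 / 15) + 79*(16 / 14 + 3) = 22122112549 / 84324240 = 262.35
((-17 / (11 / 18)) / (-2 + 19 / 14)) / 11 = 476 / 121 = 3.93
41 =41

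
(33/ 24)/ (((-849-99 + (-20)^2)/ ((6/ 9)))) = -11/ 6576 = -0.00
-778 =-778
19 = 19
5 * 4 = 20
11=11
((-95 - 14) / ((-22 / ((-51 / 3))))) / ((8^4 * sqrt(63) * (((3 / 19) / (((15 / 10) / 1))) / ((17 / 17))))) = -35207 * sqrt(7) / 3784704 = -0.02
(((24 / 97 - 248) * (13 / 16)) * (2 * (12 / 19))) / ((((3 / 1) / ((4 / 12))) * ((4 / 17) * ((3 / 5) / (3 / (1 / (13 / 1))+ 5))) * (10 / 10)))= -146054480 / 16587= -8805.36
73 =73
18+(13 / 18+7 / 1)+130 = 2803 / 18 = 155.72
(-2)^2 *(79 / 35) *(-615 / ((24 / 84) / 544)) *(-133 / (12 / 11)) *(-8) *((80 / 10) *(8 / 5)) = -659924328448 / 5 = -131984865689.60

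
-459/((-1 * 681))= 153/227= 0.67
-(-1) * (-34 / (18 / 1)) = -17 / 9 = -1.89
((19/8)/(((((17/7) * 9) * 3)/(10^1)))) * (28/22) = 4655/10098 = 0.46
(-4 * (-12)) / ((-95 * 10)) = -0.05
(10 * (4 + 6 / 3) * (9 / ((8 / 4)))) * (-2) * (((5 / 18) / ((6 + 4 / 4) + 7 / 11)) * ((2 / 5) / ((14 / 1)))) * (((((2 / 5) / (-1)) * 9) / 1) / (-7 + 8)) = 2.02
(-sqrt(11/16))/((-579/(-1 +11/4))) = 7 * sqrt(11)/9264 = 0.00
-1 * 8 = -8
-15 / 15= -1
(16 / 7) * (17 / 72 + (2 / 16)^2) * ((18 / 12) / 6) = 145 / 1008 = 0.14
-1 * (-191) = 191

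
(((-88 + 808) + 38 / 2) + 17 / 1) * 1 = 756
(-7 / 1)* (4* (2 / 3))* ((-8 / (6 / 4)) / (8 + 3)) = 896 / 99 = 9.05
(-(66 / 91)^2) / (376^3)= -1089 / 110049057664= -0.00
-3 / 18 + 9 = 53 / 6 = 8.83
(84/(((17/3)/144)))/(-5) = -36288/85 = -426.92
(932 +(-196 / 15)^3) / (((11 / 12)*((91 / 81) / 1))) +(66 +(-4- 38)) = -1237.34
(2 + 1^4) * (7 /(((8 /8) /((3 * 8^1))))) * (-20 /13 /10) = -1008 /13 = -77.54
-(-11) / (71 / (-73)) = -803 / 71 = -11.31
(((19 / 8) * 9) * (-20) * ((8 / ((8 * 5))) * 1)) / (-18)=4.75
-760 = -760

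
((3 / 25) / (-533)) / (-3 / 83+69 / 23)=-83 / 1092650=-0.00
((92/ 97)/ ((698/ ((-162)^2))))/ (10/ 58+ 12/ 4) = 380538/ 33853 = 11.24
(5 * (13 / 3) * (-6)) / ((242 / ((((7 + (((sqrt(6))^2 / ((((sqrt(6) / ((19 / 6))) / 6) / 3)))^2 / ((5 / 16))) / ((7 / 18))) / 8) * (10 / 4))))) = -364943605 / 13552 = -26929.13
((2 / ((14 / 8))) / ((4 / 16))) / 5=32 / 35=0.91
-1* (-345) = 345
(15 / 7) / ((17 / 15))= 225 / 119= 1.89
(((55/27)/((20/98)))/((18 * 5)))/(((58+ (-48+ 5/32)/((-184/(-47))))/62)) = 49191296/327499605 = 0.15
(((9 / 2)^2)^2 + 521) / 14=66.50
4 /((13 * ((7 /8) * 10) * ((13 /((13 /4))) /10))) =0.09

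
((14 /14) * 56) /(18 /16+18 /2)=5.53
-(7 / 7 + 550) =-551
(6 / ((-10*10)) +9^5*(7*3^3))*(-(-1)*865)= 96536257131 / 10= 9653625713.10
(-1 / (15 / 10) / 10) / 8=-1 / 120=-0.01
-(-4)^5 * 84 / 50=1720.32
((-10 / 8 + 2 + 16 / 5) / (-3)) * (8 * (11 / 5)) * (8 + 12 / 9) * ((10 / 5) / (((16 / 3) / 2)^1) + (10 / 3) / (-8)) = -48664 / 675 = -72.09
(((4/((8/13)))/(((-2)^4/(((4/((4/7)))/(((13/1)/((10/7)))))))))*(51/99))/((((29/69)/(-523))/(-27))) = 27606555/5104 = 5408.81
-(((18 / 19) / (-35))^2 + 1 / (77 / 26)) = -1646114 / 4864475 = -0.34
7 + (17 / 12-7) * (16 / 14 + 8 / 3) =-899 / 63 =-14.27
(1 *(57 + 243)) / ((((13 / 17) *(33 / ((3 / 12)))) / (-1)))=-425 / 143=-2.97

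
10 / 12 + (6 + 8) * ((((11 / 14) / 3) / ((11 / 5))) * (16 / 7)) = 65 / 14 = 4.64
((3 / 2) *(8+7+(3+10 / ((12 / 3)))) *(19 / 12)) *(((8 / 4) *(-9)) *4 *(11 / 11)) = -7011 / 2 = -3505.50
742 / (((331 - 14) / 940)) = 697480 / 317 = 2200.25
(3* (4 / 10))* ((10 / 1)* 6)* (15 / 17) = 1080 / 17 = 63.53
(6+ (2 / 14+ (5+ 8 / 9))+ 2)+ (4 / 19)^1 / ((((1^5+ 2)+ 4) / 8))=17084 / 1197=14.27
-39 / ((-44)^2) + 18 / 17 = 34185 / 32912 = 1.04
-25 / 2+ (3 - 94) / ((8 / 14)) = -687 / 4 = -171.75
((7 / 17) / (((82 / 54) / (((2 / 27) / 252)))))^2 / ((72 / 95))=0.00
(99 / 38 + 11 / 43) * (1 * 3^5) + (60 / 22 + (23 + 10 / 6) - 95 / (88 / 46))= 72576487 / 107844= 672.98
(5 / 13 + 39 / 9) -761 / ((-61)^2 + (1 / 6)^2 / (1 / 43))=4.51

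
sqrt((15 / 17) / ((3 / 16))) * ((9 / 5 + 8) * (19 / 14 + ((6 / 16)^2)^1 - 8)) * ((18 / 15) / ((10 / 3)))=-183519 * sqrt(85) / 34000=-49.76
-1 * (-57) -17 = 40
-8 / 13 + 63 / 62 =323 / 806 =0.40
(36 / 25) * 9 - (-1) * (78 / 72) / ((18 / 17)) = 75509 / 5400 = 13.98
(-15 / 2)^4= 50625 / 16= 3164.06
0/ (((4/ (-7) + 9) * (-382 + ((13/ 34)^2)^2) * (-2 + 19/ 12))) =0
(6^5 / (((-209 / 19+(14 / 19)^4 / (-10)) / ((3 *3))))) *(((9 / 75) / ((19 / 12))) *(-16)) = 92163889152 / 11978105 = 7694.36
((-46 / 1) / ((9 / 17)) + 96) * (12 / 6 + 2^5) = 2788 / 9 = 309.78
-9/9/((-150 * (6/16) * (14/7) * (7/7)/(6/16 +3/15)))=23/4500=0.01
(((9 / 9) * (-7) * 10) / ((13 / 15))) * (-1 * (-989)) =-1038450 / 13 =-79880.77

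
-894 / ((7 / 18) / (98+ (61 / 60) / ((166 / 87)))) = -1316039967 / 5810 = -226512.90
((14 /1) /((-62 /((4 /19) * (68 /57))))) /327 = -1904 /10978371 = -0.00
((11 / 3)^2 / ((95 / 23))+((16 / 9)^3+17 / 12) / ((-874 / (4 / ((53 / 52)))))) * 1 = 272123687 / 84421845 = 3.22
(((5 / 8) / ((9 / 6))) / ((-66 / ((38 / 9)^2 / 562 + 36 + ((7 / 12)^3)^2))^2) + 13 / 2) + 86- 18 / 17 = 57284633164932969776005669 / 625612807360807629225984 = 91.57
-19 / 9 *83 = -1577 / 9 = -175.22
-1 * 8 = -8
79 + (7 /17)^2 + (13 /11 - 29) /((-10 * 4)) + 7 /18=45922883 /572220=80.25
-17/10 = -1.70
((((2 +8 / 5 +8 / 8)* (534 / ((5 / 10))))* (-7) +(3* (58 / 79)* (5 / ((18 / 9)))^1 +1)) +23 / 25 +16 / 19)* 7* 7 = -63217813883 / 37525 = -1684685.25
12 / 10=6 / 5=1.20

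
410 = 410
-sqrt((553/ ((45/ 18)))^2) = -1106/ 5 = -221.20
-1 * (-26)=26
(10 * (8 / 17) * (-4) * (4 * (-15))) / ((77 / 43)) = 825600 / 1309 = 630.71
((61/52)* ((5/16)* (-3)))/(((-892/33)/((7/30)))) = 14091/1484288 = 0.01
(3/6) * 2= 1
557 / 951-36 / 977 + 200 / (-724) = 45845143 / 168171987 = 0.27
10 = 10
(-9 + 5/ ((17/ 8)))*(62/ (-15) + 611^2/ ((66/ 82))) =-2882634633/ 935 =-3083031.69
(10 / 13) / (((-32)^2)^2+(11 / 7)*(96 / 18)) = 105 / 143131768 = 0.00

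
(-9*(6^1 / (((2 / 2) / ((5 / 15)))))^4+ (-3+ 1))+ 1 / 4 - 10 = -623 / 4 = -155.75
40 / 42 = 20 / 21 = 0.95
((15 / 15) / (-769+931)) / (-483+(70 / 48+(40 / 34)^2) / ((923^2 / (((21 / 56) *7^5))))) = -7878639392 / 616445178516027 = -0.00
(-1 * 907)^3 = -746142643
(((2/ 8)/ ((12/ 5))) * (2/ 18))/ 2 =0.01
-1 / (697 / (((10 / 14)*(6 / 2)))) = -15 / 4879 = -0.00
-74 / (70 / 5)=-37 / 7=-5.29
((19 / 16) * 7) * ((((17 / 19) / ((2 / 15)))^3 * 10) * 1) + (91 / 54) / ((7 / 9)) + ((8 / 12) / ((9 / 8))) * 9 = 580521405 / 23104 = 25126.45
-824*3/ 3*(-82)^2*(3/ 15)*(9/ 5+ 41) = -1185683264/ 25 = -47427330.56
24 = 24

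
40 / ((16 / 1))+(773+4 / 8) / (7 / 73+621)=339631 / 90680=3.75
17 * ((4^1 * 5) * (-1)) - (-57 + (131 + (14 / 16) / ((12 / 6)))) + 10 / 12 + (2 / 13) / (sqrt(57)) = -413.58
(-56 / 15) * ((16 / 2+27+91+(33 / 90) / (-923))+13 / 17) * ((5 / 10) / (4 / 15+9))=-835404682 / 32715735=-25.54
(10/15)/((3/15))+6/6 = 13/3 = 4.33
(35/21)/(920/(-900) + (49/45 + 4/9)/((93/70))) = 2325/184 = 12.64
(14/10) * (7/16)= 49/80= 0.61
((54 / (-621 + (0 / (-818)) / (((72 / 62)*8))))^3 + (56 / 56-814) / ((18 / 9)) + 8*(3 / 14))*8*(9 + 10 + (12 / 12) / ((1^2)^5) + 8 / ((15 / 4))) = -91566265328 / 1277535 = -71674.17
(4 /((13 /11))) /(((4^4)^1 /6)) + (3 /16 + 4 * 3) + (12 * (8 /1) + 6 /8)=109.02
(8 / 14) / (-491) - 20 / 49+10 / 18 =31663 / 216531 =0.15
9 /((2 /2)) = 9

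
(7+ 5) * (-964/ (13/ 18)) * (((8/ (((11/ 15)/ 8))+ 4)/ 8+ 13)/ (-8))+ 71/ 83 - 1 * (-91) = 581137226/ 11869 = 48962.61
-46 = -46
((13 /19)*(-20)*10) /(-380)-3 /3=-0.64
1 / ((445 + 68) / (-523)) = -523 / 513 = -1.02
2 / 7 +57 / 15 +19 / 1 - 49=-907 / 35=-25.91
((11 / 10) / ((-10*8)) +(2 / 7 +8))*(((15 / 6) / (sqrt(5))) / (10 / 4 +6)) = 46323*sqrt(5) / 95200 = 1.09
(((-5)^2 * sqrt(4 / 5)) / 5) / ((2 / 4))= 4 * sqrt(5)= 8.94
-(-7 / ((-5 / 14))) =-19.60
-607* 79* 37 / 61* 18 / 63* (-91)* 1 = 46130786 / 61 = 756242.39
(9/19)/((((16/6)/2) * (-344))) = -27/26144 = -0.00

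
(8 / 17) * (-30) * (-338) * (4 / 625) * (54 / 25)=3504384 / 53125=65.96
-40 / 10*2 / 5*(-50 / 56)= 10 / 7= 1.43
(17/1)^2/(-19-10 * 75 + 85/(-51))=-3/8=-0.38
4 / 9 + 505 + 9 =4630 / 9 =514.44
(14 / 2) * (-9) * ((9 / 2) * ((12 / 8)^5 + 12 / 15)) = -761481 / 320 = -2379.63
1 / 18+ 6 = 109 / 18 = 6.06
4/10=2/5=0.40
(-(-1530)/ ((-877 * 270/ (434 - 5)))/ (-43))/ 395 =2431/ 14895845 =0.00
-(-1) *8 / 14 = 4 / 7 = 0.57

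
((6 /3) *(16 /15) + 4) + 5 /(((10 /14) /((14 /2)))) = 55.13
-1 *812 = -812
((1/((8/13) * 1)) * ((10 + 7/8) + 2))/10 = 1339/640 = 2.09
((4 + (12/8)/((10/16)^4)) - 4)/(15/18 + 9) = 36864/36875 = 1.00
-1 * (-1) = 1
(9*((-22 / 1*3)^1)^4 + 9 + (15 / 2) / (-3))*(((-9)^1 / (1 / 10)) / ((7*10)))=-3073907349 / 14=-219564810.64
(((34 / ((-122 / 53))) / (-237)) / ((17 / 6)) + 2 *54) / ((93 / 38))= 19781204 / 448167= 44.14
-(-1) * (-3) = -3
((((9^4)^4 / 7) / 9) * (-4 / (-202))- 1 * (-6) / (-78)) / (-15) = -5353169434460167 / 137865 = -38829067816.05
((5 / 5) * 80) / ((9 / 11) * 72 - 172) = -0.71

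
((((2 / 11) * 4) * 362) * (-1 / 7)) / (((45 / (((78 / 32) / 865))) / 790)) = -371774 / 199815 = -1.86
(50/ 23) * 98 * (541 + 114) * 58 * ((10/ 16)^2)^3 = 482411.49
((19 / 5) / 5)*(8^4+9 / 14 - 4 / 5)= 5447471 / 1750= 3112.84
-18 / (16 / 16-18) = 18 / 17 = 1.06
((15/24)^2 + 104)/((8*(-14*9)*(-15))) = 0.01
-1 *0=0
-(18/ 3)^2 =-36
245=245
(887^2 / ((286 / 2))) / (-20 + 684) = 786769 / 94952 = 8.29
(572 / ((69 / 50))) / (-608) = -3575 / 5244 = -0.68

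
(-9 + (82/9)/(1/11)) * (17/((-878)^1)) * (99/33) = -13957/2634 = -5.30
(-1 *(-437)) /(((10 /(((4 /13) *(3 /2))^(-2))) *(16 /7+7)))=39767 /1800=22.09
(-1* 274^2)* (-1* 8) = 600608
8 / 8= 1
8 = 8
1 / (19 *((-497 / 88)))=-88 / 9443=-0.01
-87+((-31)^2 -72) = 802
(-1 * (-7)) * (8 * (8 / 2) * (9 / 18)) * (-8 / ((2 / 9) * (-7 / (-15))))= -8640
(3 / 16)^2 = 9 / 256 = 0.04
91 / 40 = 2.28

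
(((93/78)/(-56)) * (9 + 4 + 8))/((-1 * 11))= 0.04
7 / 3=2.33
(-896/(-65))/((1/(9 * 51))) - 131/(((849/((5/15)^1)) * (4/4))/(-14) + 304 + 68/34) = 714246358/112905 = 6326.08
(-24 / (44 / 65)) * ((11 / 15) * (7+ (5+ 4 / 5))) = -1664 / 5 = -332.80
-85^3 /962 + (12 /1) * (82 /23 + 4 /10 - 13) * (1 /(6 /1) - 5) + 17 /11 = -137294931 /1216930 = -112.82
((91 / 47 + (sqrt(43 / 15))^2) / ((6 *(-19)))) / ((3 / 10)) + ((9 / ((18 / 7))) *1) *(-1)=-175549 / 48222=-3.64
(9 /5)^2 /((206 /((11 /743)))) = 891 /3826450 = 0.00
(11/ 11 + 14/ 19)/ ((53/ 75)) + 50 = 52825/ 1007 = 52.46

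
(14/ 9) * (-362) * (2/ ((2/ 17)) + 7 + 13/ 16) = -502999/ 36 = -13972.19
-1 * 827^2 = -683929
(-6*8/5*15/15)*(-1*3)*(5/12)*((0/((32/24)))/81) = 0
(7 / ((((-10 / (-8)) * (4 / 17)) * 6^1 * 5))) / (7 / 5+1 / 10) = 119 / 225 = 0.53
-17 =-17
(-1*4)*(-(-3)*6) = -72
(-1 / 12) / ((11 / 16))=-4 / 33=-0.12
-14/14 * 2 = -2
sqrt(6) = 2.45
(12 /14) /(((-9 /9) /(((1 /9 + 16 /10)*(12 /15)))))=-88 /75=-1.17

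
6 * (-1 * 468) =-2808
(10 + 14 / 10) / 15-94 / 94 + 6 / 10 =0.36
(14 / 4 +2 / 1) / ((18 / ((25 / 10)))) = 55 / 72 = 0.76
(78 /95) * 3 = 234 /95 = 2.46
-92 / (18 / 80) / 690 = -16 / 27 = -0.59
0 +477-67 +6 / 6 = 411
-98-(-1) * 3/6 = -195/2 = -97.50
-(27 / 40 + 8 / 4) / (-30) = 107 / 1200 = 0.09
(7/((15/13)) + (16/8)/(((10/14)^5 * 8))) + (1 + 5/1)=502921/37500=13.41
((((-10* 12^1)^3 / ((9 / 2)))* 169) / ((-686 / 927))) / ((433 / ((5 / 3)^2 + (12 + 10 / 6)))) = 494637312000 / 148519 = 3330464.87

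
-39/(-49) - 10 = -451/49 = -9.20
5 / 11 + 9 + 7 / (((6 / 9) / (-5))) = -947 / 22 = -43.05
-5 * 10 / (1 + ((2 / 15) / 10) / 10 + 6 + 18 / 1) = -2.00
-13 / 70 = -0.19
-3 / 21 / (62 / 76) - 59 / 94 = -16375 / 20398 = -0.80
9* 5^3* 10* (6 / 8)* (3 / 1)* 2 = 50625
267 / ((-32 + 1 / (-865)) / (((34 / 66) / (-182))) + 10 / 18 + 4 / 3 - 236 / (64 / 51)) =565377840 / 23546074039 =0.02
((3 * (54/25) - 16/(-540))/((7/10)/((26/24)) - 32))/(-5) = 28561/687825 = 0.04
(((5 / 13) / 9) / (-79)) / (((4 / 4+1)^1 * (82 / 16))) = -0.00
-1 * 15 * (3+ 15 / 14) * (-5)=4275 / 14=305.36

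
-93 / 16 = -5.81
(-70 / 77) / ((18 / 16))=-80 / 99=-0.81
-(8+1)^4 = -6561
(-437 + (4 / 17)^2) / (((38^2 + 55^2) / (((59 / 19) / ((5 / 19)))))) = -7450343 / 6457705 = -1.15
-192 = -192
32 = 32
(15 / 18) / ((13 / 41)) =205 / 78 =2.63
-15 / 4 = -3.75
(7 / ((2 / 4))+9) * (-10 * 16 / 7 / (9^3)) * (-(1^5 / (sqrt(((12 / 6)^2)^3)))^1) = 0.09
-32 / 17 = -1.88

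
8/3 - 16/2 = -16/3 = -5.33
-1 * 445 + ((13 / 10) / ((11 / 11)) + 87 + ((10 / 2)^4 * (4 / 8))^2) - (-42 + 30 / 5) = 1946711 / 20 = 97335.55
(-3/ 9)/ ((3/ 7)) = -0.78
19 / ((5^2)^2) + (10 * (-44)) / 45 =-54829 / 5625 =-9.75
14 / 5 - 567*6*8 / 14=-9706 / 5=-1941.20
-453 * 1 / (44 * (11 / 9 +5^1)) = -4077 / 2464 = -1.65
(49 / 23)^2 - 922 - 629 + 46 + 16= -1484.46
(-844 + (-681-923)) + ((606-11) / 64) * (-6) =-80121 / 32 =-2503.78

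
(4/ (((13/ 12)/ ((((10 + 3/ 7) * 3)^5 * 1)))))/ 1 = 24180307060752/ 218491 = 110669579.35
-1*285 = -285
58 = 58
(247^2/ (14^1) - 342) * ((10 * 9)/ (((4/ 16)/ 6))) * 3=182156040/ 7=26022291.43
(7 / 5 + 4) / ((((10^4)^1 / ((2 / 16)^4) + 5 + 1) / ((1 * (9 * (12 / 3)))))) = 486 / 102400015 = 0.00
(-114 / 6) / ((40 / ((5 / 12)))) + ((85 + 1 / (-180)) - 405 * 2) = -1044293 / 1440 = -725.20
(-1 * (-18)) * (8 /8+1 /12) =39 /2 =19.50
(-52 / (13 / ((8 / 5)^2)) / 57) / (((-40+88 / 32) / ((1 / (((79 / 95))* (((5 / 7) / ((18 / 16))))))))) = 0.01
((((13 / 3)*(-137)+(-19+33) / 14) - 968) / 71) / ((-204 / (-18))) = -2341 / 1207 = -1.94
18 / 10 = 9 / 5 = 1.80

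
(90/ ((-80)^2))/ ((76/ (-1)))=-9/ 48640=-0.00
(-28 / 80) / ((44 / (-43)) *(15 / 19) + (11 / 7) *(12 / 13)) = -520429 / 955680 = -0.54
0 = 0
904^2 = 817216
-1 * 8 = -8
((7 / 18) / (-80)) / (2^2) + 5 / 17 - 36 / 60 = -0.31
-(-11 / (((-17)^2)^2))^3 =0.00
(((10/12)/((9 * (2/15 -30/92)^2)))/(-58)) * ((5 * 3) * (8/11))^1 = -2645000/5642791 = -0.47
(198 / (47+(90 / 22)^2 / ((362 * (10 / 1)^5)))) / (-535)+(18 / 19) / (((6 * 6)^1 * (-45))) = -12745505968667 / 1506716979540570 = -0.01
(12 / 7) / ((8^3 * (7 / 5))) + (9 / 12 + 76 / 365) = 2199107 / 2289280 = 0.96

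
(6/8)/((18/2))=1/12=0.08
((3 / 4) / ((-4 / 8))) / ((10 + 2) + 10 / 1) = -0.07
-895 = -895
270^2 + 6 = 72906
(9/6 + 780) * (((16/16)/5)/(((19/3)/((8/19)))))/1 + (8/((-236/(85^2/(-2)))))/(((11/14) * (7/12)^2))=3841052508/8200115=468.41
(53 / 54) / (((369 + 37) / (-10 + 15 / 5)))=-53 / 3132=-0.02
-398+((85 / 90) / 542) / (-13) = -398.00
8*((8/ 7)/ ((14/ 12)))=384/ 49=7.84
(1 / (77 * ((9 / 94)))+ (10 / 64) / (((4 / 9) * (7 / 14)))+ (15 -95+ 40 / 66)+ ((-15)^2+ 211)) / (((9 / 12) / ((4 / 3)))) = 15853393 / 24948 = 635.46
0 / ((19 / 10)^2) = 0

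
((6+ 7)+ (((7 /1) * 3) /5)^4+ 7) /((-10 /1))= -206981 /6250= -33.12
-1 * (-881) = 881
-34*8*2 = -544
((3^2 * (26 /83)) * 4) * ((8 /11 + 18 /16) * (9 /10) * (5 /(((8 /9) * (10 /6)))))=4634253 /73040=63.45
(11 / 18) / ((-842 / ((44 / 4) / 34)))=-121 / 515304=-0.00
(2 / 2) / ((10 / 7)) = 0.70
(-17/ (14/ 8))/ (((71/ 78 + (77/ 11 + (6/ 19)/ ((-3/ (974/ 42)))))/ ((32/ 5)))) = -3224832/ 283685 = -11.37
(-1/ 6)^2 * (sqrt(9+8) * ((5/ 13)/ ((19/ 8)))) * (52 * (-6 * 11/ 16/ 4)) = -55 * sqrt(17)/ 228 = -0.99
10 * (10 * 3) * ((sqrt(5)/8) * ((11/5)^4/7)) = 43923 * sqrt(5)/350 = 280.61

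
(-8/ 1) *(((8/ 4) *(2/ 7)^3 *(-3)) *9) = 3456/ 343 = 10.08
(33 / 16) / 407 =3 / 592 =0.01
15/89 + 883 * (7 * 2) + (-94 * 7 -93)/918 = 1009947055/81702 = 12361.35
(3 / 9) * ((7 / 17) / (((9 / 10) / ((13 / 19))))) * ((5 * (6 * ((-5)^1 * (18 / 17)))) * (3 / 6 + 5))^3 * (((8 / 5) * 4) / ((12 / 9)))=-529783254000000 / 1586899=-333848123.92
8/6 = 4/3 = 1.33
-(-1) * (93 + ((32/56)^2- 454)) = -17673/49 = -360.67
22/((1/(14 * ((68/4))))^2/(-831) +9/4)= 517782804/52955059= 9.78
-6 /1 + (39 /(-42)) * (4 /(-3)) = -100 /21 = -4.76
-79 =-79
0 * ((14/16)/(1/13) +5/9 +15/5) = 0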